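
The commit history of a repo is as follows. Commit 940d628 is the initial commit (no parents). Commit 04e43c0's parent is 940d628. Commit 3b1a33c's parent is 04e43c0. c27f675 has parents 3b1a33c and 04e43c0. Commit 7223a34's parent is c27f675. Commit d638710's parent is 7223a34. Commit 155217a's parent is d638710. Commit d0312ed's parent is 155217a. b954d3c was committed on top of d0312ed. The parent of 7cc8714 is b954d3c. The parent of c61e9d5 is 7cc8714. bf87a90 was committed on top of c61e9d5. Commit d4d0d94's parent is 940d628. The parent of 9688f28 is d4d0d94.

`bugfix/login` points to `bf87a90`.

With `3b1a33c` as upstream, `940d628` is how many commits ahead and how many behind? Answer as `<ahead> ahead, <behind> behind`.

Reachable from 940d628: {940d628}.
Reachable from 3b1a33c: {04e43c0, 3b1a33c, 940d628}.
Only in 940d628's history (ahead): {} — 0.
Only in 3b1a33c's history (behind): {04e43c0, 3b1a33c} — 2.

0 ahead, 2 behind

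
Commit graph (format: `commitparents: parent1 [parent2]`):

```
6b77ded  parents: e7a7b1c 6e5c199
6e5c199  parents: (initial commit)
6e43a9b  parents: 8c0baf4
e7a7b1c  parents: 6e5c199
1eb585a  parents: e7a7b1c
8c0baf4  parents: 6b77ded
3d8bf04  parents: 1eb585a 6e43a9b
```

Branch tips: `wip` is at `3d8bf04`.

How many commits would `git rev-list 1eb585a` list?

3

Walking parent pointers from 1eb585a: reachable set = {1eb585a, 6e5c199, e7a7b1c}.
That is 3 commits.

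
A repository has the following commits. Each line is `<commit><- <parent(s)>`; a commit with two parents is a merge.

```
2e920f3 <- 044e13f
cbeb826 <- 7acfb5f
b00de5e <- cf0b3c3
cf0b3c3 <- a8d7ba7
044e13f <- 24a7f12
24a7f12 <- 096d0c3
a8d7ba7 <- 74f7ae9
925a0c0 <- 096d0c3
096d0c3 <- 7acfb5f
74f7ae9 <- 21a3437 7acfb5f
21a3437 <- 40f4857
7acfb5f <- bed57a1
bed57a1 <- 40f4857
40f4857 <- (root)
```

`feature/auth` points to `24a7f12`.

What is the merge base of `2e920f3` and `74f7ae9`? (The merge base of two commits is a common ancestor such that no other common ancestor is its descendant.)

Ancestors of 2e920f3: {044e13f, 096d0c3, 24a7f12, 2e920f3, 40f4857, 7acfb5f, bed57a1}.
Ancestors of 74f7ae9: {21a3437, 40f4857, 74f7ae9, 7acfb5f, bed57a1}.
Common ancestors: {40f4857, 7acfb5f, bed57a1}.
Among these, 7acfb5f is not an ancestor of any other common ancestor — it is the merge base.

7acfb5f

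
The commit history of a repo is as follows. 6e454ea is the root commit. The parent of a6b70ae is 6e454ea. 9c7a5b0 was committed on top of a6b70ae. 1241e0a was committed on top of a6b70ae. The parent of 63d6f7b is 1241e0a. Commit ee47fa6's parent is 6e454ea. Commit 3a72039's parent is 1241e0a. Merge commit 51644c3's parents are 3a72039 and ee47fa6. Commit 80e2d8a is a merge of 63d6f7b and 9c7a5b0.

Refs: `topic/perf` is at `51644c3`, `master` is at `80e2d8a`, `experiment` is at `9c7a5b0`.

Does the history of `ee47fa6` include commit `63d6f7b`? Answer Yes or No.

Ancestors of ee47fa6: {6e454ea, ee47fa6}.
63d6f7b is not in that set, so it is not an ancestor of ee47fa6.

No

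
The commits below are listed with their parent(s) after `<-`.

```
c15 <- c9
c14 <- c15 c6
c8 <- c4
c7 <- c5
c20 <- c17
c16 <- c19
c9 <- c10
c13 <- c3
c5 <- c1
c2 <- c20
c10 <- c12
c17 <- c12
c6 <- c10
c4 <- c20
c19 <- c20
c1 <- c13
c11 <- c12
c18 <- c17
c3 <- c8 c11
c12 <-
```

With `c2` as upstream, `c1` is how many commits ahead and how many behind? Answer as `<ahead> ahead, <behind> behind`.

6 ahead, 1 behind

Reachable from c1: {c1, c11, c12, c13, c17, c20, c3, c4, c8}.
Reachable from c2: {c12, c17, c2, c20}.
Only in c1's history (ahead): {c1, c11, c13, c3, c4, c8} — 6.
Only in c2's history (behind): {c2} — 1.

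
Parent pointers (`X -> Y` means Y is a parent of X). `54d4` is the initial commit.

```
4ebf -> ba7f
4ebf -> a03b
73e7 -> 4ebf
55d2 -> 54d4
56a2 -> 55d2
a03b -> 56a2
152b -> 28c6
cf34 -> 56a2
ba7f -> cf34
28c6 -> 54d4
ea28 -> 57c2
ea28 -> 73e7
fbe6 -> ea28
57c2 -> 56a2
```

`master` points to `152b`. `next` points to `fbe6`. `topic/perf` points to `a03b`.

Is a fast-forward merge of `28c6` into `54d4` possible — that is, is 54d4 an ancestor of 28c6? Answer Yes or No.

A fast-forward from 54d4 to 28c6 is possible iff 54d4 is an ancestor of 28c6.
Ancestors of 28c6: {28c6, 54d4}.
54d4 is among them, so fast-forward is possible.

Yes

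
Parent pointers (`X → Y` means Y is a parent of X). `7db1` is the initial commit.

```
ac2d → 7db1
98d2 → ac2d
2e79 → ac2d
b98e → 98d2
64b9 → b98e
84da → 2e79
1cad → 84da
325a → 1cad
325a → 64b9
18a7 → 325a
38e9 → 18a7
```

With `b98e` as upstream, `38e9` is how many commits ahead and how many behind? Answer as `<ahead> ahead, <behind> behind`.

7 ahead, 0 behind

Reachable from 38e9: {18a7, 1cad, 2e79, 325a, 38e9, 64b9, 7db1, 84da, 98d2, ac2d, b98e}.
Reachable from b98e: {7db1, 98d2, ac2d, b98e}.
Only in 38e9's history (ahead): {18a7, 1cad, 2e79, 325a, 38e9, 64b9, 84da} — 7.
Only in b98e's history (behind): {} — 0.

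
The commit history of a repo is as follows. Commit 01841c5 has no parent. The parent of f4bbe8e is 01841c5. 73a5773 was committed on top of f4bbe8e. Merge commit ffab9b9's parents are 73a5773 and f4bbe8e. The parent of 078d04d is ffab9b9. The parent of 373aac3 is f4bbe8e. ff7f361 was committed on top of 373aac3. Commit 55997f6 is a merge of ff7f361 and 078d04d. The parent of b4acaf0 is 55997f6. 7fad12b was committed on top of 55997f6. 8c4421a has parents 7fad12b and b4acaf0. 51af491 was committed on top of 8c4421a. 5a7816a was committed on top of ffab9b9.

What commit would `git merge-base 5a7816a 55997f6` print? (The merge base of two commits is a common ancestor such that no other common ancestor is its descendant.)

ffab9b9

Ancestors of 5a7816a: {01841c5, 5a7816a, 73a5773, f4bbe8e, ffab9b9}.
Ancestors of 55997f6: {01841c5, 078d04d, 373aac3, 55997f6, 73a5773, f4bbe8e, ff7f361, ffab9b9}.
Common ancestors: {01841c5, 73a5773, f4bbe8e, ffab9b9}.
Among these, ffab9b9 is not an ancestor of any other common ancestor — it is the merge base.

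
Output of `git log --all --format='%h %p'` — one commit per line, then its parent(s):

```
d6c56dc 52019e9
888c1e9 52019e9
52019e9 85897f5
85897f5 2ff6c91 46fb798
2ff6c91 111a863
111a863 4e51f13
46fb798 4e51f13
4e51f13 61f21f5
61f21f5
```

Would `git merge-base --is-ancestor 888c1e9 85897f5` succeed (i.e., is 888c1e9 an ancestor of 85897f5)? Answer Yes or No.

Ancestors of 85897f5: {111a863, 2ff6c91, 46fb798, 4e51f13, 61f21f5, 85897f5}.
888c1e9 is not in that set, so it is not an ancestor of 85897f5.

No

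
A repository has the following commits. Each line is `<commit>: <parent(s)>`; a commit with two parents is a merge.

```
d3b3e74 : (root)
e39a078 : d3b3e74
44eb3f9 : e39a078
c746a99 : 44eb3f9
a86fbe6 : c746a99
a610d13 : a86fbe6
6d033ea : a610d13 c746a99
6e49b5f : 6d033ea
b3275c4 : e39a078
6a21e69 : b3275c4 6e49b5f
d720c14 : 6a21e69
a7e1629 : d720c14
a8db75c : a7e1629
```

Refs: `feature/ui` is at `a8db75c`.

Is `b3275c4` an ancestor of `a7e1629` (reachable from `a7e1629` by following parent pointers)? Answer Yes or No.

Ancestors of a7e1629 (commits reachable by following parents): {44eb3f9, 6a21e69, 6d033ea, 6e49b5f, a610d13, a7e1629, a86fbe6, b3275c4, c746a99, d3b3e74, d720c14, e39a078}.
b3275c4 is in that set, so it is an ancestor of a7e1629.

Yes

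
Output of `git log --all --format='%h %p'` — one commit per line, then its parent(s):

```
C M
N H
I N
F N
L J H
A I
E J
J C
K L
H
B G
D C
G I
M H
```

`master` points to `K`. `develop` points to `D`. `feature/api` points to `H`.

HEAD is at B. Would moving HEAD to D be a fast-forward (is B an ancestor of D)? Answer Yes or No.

A fast-forward from B to D is possible iff B is an ancestor of D.
Ancestors of D: {C, D, H, M}.
B is not among them, so fast-forward is not possible.

No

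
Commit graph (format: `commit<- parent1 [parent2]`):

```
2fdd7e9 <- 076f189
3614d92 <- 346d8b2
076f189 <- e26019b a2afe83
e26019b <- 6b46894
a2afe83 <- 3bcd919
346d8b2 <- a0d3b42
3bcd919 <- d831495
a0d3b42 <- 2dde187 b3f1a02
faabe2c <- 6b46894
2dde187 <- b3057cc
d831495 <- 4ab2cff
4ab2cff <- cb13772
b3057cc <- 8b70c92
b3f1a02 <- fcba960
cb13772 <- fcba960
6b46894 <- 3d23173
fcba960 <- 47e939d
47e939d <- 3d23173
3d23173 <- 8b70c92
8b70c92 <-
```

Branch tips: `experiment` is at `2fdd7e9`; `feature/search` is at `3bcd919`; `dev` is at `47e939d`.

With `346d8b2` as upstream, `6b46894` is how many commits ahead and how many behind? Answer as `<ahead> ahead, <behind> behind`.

Reachable from 6b46894: {3d23173, 6b46894, 8b70c92}.
Reachable from 346d8b2: {2dde187, 346d8b2, 3d23173, 47e939d, 8b70c92, a0d3b42, b3057cc, b3f1a02, fcba960}.
Only in 6b46894's history (ahead): {6b46894} — 1.
Only in 346d8b2's history (behind): {2dde187, 346d8b2, 47e939d, a0d3b42, b3057cc, b3f1a02, fcba960} — 7.

1 ahead, 7 behind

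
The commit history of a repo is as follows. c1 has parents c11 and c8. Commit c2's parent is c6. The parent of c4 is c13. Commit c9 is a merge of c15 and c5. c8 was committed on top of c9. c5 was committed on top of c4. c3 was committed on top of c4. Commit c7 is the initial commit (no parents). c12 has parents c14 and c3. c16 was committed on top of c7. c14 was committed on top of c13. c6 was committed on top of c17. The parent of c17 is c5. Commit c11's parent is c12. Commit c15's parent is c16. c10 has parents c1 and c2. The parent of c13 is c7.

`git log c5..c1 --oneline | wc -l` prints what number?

9

Reachable from c1: {c1, c11, c12, c13, c14, c15, c16, c3, c4, c5, c7, c8, c9}.
Reachable from c5: {c13, c4, c5, c7}.
In c1's history but not c5's: {c1, c11, c12, c14, c15, c16, c3, c8, c9} — 9 commits.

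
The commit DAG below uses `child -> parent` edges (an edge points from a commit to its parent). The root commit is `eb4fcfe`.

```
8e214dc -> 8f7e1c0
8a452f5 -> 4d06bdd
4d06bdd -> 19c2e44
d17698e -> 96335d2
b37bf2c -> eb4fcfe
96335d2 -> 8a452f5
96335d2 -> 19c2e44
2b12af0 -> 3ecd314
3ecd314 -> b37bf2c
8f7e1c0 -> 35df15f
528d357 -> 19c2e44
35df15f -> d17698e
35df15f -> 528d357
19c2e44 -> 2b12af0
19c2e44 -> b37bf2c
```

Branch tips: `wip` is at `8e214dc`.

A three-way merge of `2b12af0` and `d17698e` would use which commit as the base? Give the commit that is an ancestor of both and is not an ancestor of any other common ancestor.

2b12af0

Ancestors of 2b12af0: {2b12af0, 3ecd314, b37bf2c, eb4fcfe}.
Ancestors of d17698e: {19c2e44, 2b12af0, 3ecd314, 4d06bdd, 8a452f5, 96335d2, b37bf2c, d17698e, eb4fcfe}.
Common ancestors: {2b12af0, 3ecd314, b37bf2c, eb4fcfe}.
Among these, 2b12af0 is not an ancestor of any other common ancestor — it is the merge base.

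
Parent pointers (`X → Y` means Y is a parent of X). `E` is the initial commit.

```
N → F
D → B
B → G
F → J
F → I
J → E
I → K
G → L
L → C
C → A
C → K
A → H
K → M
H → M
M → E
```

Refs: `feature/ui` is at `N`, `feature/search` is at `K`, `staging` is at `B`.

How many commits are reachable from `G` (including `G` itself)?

8

Walking parent pointers from G: reachable set = {A, C, E, G, H, K, L, M}.
That is 8 commits.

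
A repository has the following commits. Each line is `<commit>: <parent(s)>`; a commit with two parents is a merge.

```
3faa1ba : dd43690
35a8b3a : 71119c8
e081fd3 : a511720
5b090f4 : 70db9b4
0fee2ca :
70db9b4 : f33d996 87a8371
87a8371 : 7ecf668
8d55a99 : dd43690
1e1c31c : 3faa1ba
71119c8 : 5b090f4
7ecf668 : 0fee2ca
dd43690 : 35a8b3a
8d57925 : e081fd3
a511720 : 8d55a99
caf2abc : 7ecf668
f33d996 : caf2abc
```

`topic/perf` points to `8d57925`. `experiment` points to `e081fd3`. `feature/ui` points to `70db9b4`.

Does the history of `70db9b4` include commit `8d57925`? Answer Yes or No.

Ancestors of 70db9b4: {0fee2ca, 70db9b4, 7ecf668, 87a8371, caf2abc, f33d996}.
8d57925 is not in that set, so it is not an ancestor of 70db9b4.

No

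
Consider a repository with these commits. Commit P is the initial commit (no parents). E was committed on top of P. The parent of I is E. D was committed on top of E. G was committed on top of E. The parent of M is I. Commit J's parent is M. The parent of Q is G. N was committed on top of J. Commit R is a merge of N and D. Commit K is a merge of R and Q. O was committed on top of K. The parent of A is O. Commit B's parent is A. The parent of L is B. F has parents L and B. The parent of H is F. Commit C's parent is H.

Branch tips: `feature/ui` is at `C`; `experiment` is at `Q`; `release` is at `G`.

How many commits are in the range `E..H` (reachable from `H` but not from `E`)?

Reachable from H: {A, B, D, E, F, G, H, I, J, K, L, M, N, O, P, Q, R}.
Reachable from E: {E, P}.
In H's history but not E's: {A, B, D, F, G, H, I, J, K, L, M, N, O, Q, R} — 15 commits.

15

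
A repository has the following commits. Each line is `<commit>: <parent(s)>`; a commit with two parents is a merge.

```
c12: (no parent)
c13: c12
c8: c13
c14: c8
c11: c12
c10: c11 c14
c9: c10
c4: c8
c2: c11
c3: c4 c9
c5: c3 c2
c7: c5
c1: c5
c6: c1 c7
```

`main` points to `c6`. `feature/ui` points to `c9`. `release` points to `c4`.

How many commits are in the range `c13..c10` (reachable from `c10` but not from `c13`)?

4

Reachable from c10: {c10, c11, c12, c13, c14, c8}.
Reachable from c13: {c12, c13}.
In c10's history but not c13's: {c10, c11, c14, c8} — 4 commits.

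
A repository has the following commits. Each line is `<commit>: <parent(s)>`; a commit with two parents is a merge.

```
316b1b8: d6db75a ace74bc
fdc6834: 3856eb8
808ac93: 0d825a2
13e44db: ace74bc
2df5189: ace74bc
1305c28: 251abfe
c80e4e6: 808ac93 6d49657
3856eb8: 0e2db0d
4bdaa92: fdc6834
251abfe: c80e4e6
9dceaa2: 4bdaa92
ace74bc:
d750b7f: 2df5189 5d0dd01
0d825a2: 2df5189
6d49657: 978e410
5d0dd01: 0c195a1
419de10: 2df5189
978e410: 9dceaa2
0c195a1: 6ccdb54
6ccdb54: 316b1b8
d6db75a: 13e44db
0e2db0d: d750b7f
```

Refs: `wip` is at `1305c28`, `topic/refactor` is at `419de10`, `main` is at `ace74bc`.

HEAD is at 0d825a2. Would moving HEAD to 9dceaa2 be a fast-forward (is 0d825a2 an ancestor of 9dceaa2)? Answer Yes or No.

A fast-forward from 0d825a2 to 9dceaa2 is possible iff 0d825a2 is an ancestor of 9dceaa2.
Ancestors of 9dceaa2: {0c195a1, 0e2db0d, 13e44db, 2df5189, 316b1b8, 3856eb8, 4bdaa92, 5d0dd01, 6ccdb54, 9dceaa2, ace74bc, d6db75a, d750b7f, fdc6834}.
0d825a2 is not among them, so fast-forward is not possible.

No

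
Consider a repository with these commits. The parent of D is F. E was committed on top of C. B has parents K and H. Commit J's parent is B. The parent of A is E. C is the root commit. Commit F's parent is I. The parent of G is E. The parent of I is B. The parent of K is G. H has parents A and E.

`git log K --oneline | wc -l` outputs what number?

Walking parent pointers from K: reachable set = {C, E, G, K}.
That is 4 commits.

4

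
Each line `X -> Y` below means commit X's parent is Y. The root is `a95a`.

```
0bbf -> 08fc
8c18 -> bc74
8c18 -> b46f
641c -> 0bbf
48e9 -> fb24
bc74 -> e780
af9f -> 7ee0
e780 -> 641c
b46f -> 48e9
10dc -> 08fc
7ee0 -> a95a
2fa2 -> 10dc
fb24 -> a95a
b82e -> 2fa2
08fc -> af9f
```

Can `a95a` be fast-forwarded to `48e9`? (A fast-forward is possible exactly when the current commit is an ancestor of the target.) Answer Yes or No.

Yes

A fast-forward from a95a to 48e9 is possible iff a95a is an ancestor of 48e9.
Ancestors of 48e9: {48e9, a95a, fb24}.
a95a is among them, so fast-forward is possible.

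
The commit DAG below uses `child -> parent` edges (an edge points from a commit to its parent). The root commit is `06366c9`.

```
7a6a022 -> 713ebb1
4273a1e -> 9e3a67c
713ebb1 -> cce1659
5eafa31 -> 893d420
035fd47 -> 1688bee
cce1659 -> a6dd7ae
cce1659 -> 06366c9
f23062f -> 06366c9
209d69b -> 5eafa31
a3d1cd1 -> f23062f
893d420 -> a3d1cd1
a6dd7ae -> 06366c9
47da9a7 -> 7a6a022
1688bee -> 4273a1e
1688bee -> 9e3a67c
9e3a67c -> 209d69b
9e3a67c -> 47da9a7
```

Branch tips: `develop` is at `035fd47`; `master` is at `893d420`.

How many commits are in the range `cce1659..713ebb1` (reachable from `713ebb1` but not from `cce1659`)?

1

Reachable from 713ebb1: {06366c9, 713ebb1, a6dd7ae, cce1659}.
Reachable from cce1659: {06366c9, a6dd7ae, cce1659}.
In 713ebb1's history but not cce1659's: {713ebb1} — 1 commit.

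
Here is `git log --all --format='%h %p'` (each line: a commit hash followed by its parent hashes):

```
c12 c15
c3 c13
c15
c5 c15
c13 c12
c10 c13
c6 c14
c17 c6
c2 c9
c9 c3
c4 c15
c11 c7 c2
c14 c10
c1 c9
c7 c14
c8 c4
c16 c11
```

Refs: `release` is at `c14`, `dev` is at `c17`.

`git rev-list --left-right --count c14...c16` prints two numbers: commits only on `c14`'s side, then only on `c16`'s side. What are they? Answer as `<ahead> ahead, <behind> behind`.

0 ahead, 6 behind

Reachable from c14: {c10, c12, c13, c14, c15}.
Reachable from c16: {c10, c11, c12, c13, c14, c15, c16, c2, c3, c7, c9}.
Only in c14's history (ahead): {} — 0.
Only in c16's history (behind): {c11, c16, c2, c3, c7, c9} — 6.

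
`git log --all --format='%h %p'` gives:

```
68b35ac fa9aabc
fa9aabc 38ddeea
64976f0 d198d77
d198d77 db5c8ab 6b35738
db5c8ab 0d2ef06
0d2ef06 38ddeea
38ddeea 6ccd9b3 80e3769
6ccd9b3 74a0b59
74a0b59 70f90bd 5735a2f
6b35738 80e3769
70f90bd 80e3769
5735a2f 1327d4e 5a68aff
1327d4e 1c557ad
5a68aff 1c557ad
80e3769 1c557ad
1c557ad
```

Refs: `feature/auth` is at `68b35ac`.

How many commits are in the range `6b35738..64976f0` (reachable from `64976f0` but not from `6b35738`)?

Reachable from 64976f0: {0d2ef06, 1327d4e, 1c557ad, 38ddeea, 5735a2f, 5a68aff, 64976f0, 6b35738, 6ccd9b3, 70f90bd, 74a0b59, 80e3769, d198d77, db5c8ab}.
Reachable from 6b35738: {1c557ad, 6b35738, 80e3769}.
In 64976f0's history but not 6b35738's: {0d2ef06, 1327d4e, 38ddeea, 5735a2f, 5a68aff, 64976f0, 6ccd9b3, 70f90bd, 74a0b59, d198d77, db5c8ab} — 11 commits.

11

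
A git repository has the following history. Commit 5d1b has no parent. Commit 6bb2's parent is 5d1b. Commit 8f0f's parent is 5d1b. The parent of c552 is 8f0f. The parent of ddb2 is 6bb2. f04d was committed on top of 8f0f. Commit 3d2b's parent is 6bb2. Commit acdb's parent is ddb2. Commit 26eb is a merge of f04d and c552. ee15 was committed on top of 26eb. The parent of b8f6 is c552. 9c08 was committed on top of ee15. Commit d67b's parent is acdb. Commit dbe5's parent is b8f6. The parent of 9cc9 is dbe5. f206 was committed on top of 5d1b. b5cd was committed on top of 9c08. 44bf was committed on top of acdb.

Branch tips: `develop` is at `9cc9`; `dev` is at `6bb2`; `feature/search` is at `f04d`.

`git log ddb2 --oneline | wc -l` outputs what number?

Walking parent pointers from ddb2: reachable set = {5d1b, 6bb2, ddb2}.
That is 3 commits.

3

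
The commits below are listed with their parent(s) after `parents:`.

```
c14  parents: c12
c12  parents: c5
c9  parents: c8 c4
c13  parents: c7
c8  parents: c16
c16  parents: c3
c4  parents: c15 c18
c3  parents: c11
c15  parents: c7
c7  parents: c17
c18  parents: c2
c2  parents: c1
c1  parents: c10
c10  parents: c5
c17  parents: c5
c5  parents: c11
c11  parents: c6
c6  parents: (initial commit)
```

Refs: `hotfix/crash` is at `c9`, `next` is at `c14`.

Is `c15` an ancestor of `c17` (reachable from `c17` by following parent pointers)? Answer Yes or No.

Ancestors of c17: {c11, c17, c5, c6}.
c15 is not in that set, so it is not an ancestor of c17.

No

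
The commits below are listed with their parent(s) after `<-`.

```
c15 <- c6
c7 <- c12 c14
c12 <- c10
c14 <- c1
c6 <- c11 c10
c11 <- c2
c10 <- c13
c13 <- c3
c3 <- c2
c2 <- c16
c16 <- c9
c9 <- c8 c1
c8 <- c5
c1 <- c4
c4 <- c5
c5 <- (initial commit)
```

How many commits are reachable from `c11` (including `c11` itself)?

Walking parent pointers from c11: reachable set = {c1, c11, c16, c2, c4, c5, c8, c9}.
That is 8 commits.

8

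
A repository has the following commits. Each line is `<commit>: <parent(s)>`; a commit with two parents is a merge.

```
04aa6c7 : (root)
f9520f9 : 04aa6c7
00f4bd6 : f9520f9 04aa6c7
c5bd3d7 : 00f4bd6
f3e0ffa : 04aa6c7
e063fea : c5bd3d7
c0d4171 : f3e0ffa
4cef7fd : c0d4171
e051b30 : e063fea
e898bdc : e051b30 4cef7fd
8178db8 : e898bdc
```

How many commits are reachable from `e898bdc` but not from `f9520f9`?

Reachable from e898bdc: {00f4bd6, 04aa6c7, 4cef7fd, c0d4171, c5bd3d7, e051b30, e063fea, e898bdc, f3e0ffa, f9520f9}.
Reachable from f9520f9: {04aa6c7, f9520f9}.
In e898bdc's history but not f9520f9's: {00f4bd6, 4cef7fd, c0d4171, c5bd3d7, e051b30, e063fea, e898bdc, f3e0ffa} — 8 commits.

8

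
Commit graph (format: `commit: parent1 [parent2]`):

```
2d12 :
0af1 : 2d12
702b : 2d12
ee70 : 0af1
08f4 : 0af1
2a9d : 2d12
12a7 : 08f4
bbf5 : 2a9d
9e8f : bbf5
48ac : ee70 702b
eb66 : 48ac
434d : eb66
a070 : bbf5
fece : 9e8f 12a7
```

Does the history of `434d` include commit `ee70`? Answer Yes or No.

Yes

Ancestors of 434d (commits reachable by following parents): {0af1, 2d12, 434d, 48ac, 702b, eb66, ee70}.
ee70 is in that set, so it is an ancestor of 434d.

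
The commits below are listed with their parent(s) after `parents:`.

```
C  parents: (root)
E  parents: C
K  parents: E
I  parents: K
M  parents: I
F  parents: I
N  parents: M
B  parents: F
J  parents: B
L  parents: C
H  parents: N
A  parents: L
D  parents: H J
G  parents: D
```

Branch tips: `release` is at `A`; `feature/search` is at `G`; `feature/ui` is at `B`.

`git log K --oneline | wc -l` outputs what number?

3

Walking parent pointers from K: reachable set = {C, E, K}.
That is 3 commits.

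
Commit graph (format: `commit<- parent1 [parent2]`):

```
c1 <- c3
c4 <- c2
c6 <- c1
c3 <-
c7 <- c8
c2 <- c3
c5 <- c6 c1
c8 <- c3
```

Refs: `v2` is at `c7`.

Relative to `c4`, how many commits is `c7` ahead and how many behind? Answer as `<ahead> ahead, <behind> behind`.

2 ahead, 2 behind

Reachable from c7: {c3, c7, c8}.
Reachable from c4: {c2, c3, c4}.
Only in c7's history (ahead): {c7, c8} — 2.
Only in c4's history (behind): {c2, c4} — 2.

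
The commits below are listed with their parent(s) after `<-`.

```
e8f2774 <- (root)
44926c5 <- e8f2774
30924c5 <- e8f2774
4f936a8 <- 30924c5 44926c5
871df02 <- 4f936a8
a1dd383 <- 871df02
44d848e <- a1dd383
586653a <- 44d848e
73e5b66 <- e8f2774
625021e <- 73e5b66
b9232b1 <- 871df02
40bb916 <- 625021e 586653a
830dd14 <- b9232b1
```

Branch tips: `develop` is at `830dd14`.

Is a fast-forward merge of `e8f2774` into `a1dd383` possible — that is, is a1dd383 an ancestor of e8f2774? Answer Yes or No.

A fast-forward from a1dd383 to e8f2774 is possible iff a1dd383 is an ancestor of e8f2774.
Ancestors of e8f2774: {e8f2774}.
a1dd383 is not among them, so fast-forward is not possible.

No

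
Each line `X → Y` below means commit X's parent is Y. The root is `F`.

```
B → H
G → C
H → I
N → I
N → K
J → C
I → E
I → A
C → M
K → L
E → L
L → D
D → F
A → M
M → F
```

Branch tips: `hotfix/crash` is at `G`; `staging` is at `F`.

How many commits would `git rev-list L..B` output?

Reachable from B: {A, B, D, E, F, H, I, L, M}.
Reachable from L: {D, F, L}.
In B's history but not L's: {A, B, E, H, I, M} — 6 commits.

6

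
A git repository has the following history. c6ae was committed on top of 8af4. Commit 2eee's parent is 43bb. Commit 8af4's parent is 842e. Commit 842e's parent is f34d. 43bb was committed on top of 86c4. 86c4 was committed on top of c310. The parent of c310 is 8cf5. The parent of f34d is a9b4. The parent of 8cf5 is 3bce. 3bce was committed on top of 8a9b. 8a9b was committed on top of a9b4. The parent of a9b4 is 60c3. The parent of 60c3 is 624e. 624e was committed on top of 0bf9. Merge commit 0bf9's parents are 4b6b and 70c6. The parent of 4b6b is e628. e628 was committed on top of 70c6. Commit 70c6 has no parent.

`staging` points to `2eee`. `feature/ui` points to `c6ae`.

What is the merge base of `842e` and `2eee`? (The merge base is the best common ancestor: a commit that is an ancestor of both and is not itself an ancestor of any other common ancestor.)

Ancestors of 842e: {0bf9, 4b6b, 60c3, 624e, 70c6, 842e, a9b4, e628, f34d}.
Ancestors of 2eee: {0bf9, 2eee, 3bce, 43bb, 4b6b, 60c3, 624e, 70c6, 86c4, 8a9b, 8cf5, a9b4, c310, e628}.
Common ancestors: {0bf9, 4b6b, 60c3, 624e, 70c6, a9b4, e628}.
Among these, a9b4 is not an ancestor of any other common ancestor — it is the merge base.

a9b4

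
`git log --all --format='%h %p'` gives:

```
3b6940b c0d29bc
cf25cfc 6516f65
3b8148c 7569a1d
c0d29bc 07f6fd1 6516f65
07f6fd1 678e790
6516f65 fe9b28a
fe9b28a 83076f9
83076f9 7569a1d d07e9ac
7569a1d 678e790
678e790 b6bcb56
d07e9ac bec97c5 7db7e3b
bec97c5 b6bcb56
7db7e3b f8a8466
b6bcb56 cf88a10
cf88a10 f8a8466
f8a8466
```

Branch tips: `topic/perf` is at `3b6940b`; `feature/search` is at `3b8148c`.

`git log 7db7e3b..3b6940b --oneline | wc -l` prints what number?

Reachable from 3b6940b: {07f6fd1, 3b6940b, 6516f65, 678e790, 7569a1d, 7db7e3b, 83076f9, b6bcb56, bec97c5, c0d29bc, cf88a10, d07e9ac, f8a8466, fe9b28a}.
Reachable from 7db7e3b: {7db7e3b, f8a8466}.
In 3b6940b's history but not 7db7e3b's: {07f6fd1, 3b6940b, 6516f65, 678e790, 7569a1d, 83076f9, b6bcb56, bec97c5, c0d29bc, cf88a10, d07e9ac, fe9b28a} — 12 commits.

12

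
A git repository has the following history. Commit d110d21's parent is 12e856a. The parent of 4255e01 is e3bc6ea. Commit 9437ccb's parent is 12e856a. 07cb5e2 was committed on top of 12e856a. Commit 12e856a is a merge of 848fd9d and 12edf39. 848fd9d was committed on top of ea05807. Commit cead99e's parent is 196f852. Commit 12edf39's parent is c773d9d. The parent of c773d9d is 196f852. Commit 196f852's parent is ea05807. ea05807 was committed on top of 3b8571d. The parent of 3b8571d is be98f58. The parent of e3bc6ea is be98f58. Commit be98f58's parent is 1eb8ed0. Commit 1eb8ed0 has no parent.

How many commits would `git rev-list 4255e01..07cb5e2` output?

Reachable from 07cb5e2: {07cb5e2, 12e856a, 12edf39, 196f852, 1eb8ed0, 3b8571d, 848fd9d, be98f58, c773d9d, ea05807}.
Reachable from 4255e01: {1eb8ed0, 4255e01, be98f58, e3bc6ea}.
In 07cb5e2's history but not 4255e01's: {07cb5e2, 12e856a, 12edf39, 196f852, 3b8571d, 848fd9d, c773d9d, ea05807} — 8 commits.

8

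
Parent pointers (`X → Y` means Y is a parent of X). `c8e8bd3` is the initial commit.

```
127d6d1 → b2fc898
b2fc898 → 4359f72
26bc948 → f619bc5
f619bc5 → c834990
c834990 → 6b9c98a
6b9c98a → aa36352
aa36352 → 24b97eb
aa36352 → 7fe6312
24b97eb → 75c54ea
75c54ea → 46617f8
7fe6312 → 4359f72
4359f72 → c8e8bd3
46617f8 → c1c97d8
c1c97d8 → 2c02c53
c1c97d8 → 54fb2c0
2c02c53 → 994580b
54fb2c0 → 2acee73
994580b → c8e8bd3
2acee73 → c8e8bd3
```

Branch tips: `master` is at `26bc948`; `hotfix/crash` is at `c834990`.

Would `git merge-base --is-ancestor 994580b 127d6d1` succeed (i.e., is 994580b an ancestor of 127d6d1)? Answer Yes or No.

Ancestors of 127d6d1: {127d6d1, 4359f72, b2fc898, c8e8bd3}.
994580b is not in that set, so it is not an ancestor of 127d6d1.

No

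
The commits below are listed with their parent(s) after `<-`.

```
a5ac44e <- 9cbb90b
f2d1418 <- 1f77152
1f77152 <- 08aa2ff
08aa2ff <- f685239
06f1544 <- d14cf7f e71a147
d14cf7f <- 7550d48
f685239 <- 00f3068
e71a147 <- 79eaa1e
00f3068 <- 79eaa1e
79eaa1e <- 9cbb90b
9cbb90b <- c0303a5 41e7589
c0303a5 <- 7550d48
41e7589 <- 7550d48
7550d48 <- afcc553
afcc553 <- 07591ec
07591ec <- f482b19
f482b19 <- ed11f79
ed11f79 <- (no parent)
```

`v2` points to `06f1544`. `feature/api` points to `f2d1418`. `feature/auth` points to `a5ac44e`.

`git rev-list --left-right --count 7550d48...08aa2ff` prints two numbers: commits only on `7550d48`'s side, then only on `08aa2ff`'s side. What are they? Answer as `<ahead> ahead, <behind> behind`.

0 ahead, 7 behind

Reachable from 7550d48: {07591ec, 7550d48, afcc553, ed11f79, f482b19}.
Reachable from 08aa2ff: {00f3068, 07591ec, 08aa2ff, 41e7589, 7550d48, 79eaa1e, 9cbb90b, afcc553, c0303a5, ed11f79, f482b19, f685239}.
Only in 7550d48's history (ahead): {} — 0.
Only in 08aa2ff's history (behind): {00f3068, 08aa2ff, 41e7589, 79eaa1e, 9cbb90b, c0303a5, f685239} — 7.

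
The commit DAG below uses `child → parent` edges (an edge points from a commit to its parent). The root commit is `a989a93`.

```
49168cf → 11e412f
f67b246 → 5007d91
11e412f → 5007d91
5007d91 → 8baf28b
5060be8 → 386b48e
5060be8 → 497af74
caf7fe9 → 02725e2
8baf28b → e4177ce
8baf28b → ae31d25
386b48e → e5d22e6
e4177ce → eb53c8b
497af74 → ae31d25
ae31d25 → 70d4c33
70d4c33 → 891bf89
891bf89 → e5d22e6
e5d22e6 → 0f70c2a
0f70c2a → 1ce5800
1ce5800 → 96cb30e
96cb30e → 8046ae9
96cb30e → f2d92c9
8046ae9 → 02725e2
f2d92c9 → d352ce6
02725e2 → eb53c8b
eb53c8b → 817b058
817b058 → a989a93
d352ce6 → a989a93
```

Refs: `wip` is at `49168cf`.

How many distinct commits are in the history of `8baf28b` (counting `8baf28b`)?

16

Walking parent pointers from 8baf28b: reachable set = {02725e2, 0f70c2a, 1ce5800, 70d4c33, 8046ae9, 817b058, 891bf89, 8baf28b, 96cb30e, a989a93, ae31d25, d352ce6, e4177ce, e5d22e6, eb53c8b, f2d92c9}.
That is 16 commits.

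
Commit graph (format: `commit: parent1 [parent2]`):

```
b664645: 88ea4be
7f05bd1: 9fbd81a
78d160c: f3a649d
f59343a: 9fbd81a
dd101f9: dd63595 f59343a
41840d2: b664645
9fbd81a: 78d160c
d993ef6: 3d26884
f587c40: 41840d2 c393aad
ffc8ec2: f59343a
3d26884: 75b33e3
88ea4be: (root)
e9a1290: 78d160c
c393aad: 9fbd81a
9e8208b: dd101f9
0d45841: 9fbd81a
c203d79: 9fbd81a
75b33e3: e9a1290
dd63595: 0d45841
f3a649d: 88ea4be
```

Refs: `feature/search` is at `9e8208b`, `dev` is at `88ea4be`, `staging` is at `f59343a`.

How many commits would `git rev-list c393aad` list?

Walking parent pointers from c393aad: reachable set = {78d160c, 88ea4be, 9fbd81a, c393aad, f3a649d}.
That is 5 commits.

5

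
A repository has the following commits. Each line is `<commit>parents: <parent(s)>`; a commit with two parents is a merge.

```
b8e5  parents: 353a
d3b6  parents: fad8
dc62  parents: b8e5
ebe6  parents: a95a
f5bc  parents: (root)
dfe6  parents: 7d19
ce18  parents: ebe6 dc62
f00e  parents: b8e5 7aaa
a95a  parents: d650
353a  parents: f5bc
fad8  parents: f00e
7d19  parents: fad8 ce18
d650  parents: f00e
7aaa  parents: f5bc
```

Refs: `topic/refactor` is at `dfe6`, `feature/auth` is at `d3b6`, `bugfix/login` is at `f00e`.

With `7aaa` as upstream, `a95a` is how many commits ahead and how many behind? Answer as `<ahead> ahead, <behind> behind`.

5 ahead, 0 behind

Reachable from a95a: {353a, 7aaa, a95a, b8e5, d650, f00e, f5bc}.
Reachable from 7aaa: {7aaa, f5bc}.
Only in a95a's history (ahead): {353a, a95a, b8e5, d650, f00e} — 5.
Only in 7aaa's history (behind): {} — 0.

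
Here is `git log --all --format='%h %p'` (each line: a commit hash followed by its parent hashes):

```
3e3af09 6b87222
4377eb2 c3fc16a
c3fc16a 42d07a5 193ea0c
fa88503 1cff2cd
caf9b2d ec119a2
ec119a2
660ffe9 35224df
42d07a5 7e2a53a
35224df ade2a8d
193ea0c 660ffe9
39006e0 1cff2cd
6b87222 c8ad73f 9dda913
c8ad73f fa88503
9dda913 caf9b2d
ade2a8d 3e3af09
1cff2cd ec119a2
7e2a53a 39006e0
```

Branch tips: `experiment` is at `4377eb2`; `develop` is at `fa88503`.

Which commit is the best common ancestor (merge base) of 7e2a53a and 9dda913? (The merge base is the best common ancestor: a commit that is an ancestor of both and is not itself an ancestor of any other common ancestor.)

ec119a2

Ancestors of 7e2a53a: {1cff2cd, 39006e0, 7e2a53a, ec119a2}.
Ancestors of 9dda913: {9dda913, caf9b2d, ec119a2}.
Common ancestors: {ec119a2}.
The only common ancestor is ec119a2, so it is the merge base.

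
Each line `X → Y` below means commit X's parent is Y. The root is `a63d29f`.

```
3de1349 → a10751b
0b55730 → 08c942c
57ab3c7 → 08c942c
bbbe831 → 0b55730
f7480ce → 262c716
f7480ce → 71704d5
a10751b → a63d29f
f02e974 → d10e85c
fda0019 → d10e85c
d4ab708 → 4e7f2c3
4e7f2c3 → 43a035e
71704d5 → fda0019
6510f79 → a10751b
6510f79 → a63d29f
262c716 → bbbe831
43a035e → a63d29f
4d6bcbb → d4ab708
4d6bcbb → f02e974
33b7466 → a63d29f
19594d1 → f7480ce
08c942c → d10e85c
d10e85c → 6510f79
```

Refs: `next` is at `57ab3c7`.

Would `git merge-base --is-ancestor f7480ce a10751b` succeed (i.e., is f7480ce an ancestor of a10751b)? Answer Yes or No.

Ancestors of a10751b: {a10751b, a63d29f}.
f7480ce is not in that set, so it is not an ancestor of a10751b.

No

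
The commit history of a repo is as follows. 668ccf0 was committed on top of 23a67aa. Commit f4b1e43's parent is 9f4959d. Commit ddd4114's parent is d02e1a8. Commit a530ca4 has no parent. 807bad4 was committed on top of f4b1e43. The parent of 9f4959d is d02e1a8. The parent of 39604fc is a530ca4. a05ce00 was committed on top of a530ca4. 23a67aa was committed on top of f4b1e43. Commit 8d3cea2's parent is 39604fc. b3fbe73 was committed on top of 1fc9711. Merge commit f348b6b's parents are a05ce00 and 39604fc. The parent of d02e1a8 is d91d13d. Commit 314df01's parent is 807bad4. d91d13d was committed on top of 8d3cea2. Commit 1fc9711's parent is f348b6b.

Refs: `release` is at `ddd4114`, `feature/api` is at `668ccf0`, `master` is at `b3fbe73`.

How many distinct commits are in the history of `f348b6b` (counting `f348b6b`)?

4

Walking parent pointers from f348b6b: reachable set = {39604fc, a05ce00, a530ca4, f348b6b}.
That is 4 commits.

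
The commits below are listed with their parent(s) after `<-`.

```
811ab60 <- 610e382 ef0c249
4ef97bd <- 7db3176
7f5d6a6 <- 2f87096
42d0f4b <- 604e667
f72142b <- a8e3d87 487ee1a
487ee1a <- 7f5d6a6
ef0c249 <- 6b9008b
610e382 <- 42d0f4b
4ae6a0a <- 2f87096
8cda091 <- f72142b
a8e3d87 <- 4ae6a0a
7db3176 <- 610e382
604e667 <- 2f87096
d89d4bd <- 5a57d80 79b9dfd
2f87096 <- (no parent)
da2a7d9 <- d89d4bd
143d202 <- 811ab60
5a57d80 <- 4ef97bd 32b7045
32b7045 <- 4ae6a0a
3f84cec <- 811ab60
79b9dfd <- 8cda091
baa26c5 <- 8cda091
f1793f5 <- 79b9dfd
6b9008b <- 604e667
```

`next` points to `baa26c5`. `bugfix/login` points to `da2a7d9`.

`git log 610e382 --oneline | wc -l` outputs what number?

4

Walking parent pointers from 610e382: reachable set = {2f87096, 42d0f4b, 604e667, 610e382}.
That is 4 commits.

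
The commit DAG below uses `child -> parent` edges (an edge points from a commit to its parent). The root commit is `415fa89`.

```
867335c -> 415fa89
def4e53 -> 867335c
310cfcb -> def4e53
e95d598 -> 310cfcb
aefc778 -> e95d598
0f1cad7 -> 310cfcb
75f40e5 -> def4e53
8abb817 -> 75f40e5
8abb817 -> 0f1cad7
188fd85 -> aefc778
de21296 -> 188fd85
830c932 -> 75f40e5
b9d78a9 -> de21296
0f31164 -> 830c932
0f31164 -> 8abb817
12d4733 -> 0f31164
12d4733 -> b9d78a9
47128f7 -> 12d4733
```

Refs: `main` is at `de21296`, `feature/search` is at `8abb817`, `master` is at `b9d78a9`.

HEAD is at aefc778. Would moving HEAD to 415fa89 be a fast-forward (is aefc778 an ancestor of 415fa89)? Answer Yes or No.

No

A fast-forward from aefc778 to 415fa89 is possible iff aefc778 is an ancestor of 415fa89.
Ancestors of 415fa89: {415fa89}.
aefc778 is not among them, so fast-forward is not possible.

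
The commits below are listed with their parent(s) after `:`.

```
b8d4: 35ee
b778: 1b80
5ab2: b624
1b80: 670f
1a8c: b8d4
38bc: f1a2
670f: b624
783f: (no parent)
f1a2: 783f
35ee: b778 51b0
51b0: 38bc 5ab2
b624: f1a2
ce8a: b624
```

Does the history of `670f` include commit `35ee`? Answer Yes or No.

No

Ancestors of 670f: {670f, 783f, b624, f1a2}.
35ee is not in that set, so it is not an ancestor of 670f.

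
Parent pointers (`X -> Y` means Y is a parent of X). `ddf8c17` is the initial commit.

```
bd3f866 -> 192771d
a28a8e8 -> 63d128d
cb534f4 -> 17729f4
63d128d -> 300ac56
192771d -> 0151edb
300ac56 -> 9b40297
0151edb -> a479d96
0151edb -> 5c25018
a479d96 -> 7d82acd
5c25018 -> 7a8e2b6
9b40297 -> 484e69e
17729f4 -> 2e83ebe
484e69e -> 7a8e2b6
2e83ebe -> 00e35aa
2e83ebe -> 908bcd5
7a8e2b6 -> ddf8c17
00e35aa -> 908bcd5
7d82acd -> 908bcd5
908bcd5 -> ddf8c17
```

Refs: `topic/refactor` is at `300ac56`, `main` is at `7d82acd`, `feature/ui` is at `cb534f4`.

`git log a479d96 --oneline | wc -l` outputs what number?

4

Walking parent pointers from a479d96: reachable set = {7d82acd, 908bcd5, a479d96, ddf8c17}.
That is 4 commits.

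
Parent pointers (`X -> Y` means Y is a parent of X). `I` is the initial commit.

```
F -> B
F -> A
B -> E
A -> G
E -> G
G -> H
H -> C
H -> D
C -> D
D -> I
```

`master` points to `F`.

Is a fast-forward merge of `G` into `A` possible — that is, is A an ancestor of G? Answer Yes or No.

No

A fast-forward from A to G is possible iff A is an ancestor of G.
Ancestors of G: {C, D, G, H, I}.
A is not among them, so fast-forward is not possible.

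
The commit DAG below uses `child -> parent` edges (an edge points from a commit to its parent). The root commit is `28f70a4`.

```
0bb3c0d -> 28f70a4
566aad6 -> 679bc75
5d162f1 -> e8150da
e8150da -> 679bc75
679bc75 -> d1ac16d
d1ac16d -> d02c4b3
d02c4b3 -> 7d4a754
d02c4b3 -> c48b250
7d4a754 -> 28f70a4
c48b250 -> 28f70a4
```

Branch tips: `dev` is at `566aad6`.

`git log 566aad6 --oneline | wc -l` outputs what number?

7

Walking parent pointers from 566aad6: reachable set = {28f70a4, 566aad6, 679bc75, 7d4a754, c48b250, d02c4b3, d1ac16d}.
That is 7 commits.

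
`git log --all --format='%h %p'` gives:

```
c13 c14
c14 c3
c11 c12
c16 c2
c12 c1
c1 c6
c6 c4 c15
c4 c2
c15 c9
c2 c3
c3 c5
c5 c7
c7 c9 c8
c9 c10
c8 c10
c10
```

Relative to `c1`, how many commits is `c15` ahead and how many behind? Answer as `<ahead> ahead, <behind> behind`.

Reachable from c15: {c10, c15, c9}.
Reachable from c1: {c1, c10, c15, c2, c3, c4, c5, c6, c7, c8, c9}.
Only in c15's history (ahead): {} — 0.
Only in c1's history (behind): {c1, c2, c3, c4, c5, c6, c7, c8} — 8.

0 ahead, 8 behind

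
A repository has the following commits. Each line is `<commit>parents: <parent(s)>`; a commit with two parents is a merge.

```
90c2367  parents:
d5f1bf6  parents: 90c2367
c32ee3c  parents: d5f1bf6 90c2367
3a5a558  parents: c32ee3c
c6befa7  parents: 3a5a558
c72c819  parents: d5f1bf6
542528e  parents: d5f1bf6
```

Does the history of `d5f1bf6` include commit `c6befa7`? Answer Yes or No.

Ancestors of d5f1bf6: {90c2367, d5f1bf6}.
c6befa7 is not in that set, so it is not an ancestor of d5f1bf6.

No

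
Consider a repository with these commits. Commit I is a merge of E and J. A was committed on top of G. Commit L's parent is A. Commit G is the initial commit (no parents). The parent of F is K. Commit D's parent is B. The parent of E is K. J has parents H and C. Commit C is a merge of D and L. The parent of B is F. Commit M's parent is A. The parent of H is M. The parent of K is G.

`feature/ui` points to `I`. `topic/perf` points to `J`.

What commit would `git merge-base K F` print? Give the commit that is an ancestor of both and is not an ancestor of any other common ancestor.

K

Ancestors of K: {G, K}.
Ancestors of F: {F, G, K}.
Common ancestors: {G, K}.
Among these, K is not an ancestor of any other common ancestor — it is the merge base.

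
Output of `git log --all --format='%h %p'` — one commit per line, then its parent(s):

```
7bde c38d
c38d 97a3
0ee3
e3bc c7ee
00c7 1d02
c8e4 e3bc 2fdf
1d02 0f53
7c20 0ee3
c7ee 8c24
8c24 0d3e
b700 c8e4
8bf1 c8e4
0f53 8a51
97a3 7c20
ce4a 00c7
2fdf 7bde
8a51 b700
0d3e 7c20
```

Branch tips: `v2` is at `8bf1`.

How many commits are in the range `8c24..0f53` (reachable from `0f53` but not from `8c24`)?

10

Reachable from 0f53: {0d3e, 0ee3, 0f53, 2fdf, 7bde, 7c20, 8a51, 8c24, 97a3, b700, c38d, c7ee, c8e4, e3bc}.
Reachable from 8c24: {0d3e, 0ee3, 7c20, 8c24}.
In 0f53's history but not 8c24's: {0f53, 2fdf, 7bde, 8a51, 97a3, b700, c38d, c7ee, c8e4, e3bc} — 10 commits.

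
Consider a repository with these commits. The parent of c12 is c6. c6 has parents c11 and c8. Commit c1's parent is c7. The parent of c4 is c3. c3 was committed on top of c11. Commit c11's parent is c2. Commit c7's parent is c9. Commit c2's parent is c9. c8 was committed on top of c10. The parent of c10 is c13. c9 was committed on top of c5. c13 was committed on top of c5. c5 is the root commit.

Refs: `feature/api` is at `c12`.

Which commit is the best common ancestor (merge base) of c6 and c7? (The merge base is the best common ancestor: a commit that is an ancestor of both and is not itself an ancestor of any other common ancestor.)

c9

Ancestors of c6: {c10, c11, c13, c2, c5, c6, c8, c9}.
Ancestors of c7: {c5, c7, c9}.
Common ancestors: {c5, c9}.
Among these, c9 is not an ancestor of any other common ancestor — it is the merge base.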